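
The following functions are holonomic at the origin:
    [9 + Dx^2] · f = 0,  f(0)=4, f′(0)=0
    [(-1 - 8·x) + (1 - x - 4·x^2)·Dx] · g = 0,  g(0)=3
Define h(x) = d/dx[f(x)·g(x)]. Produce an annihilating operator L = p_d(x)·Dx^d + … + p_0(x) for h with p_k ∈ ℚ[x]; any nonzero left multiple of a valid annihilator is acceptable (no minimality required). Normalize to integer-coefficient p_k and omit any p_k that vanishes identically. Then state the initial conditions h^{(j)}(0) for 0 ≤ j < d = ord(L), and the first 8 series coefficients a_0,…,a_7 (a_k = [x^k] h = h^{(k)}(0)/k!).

L = (-33 - 162·x - 567·x^2 + 648·x^3 + 1296·x^4) + (6 + 66·x + 216·x^2 + 576·x^3)·Dx + (1 - 10·x - 31·x^2 + 72·x^3 + 144·x^4)·Dx^2  (order 2).
h: a_k = 12, 12, 162, 474, 3345/2, 47781/10, 298809/20, 5960307/140, …
ICs: h(0) = 12, h′(0) = 12.

f: a_k = 4, 0, -18, 0, 27/2, 0, -81/20, 0, …
g: a_k = 3, 3, 15, 27, 87, 195, 543, 1323, …
Product ⇒ symmetric product L₀, ord ≤ 2.
h₀' ⇒ L via d/dx closure of L₀.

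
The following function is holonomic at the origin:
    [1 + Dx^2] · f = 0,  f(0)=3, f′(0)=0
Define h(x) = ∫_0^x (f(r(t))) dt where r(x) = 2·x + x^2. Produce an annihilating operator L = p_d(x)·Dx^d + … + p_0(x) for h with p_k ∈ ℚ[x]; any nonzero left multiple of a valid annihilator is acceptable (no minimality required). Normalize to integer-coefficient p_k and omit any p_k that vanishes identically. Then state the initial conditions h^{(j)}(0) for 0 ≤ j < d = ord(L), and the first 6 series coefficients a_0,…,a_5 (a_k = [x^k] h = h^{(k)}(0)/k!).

L = (4 + 12·x + 12·x^2 + 4·x^3)·Dx - Dx^2 + (1 + x)·Dx^3  (order 3).
h: a_k = 0, 3, 0, -2, -3/2, 1/10, …
ICs: h(0) = 0, h′(0) = 3, h′′(0) = 0.

f: a_k = 3, 0, -3/2, 0, 1/8, 0, …
Substitute x→r, Dx→(1/r')Dx; clear ⇒ L₀.
∫: right-multiply L₀ by Dx.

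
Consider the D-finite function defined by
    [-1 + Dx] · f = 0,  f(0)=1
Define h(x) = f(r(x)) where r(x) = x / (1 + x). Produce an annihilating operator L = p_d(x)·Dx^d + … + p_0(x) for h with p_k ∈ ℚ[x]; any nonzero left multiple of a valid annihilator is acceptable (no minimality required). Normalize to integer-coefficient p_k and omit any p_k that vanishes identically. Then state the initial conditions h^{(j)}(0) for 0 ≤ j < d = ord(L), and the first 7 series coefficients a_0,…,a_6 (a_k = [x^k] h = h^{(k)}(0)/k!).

f: a_k = 1, 1, 1/2, 1/6, 1/24, 1/120, 1/720, …
h₀=f(r): pull back L_f along r ⇒ L₀.
L = -1 + (1 + 2·x + x^2)·Dx  (order 1).
h: a_k = 1, 1, -1/2, 1/6, 1/24, -19/120, 151/720, …
ICs: h(0) = 1.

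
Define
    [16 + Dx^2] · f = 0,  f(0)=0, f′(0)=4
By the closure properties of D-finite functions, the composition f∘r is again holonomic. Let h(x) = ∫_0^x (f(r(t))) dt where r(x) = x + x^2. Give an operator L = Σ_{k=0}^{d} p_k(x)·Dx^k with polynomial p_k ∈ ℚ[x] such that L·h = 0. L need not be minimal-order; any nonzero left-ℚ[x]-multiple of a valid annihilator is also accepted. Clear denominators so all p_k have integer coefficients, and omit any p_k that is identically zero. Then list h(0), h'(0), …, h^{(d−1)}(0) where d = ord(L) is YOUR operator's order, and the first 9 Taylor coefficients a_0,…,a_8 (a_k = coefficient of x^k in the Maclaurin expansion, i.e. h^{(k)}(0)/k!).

f: a_k = 0, 4, 0, -32/3, 0, 128/15, 0, -1024/315, 0, …
Change of var in L_f (x↦r) gives L₀.
∫: right-multiply L₀ by Dx.
L = (16 + 96·x + 192·x^2 + 128·x^3)·Dx - 2·Dx^2 + (1 + 2·x)·Dx^3  (order 3).
h: a_k = 0, 0, 2, 4/3, -8/3, -32/5, -176/45, 32/7, 3232/315, …
ICs: h(0) = 0, h′(0) = 0, h′′(0) = 4.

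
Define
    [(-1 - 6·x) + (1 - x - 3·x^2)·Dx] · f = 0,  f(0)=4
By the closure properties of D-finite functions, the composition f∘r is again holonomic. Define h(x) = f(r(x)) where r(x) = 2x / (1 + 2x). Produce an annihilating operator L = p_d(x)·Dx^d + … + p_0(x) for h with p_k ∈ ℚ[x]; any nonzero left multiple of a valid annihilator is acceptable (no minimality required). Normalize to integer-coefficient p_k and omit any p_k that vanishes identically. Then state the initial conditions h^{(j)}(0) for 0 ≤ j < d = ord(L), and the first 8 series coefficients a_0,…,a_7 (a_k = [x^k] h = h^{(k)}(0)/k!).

f: a_k = 4, 4, 16, 28, 76, 160, 388, 868, …
Substitute x→r, Dx→(1/r')Dx; clear ⇒ L₀.
L = (2 + 28·x) + (-1 - 4·x + 8·x^2 + 24·x^3)·Dx  (order 1).
h: a_k = 4, 8, 48, 0, 576, -1152, 9216, -32256, …
ICs: h(0) = 4.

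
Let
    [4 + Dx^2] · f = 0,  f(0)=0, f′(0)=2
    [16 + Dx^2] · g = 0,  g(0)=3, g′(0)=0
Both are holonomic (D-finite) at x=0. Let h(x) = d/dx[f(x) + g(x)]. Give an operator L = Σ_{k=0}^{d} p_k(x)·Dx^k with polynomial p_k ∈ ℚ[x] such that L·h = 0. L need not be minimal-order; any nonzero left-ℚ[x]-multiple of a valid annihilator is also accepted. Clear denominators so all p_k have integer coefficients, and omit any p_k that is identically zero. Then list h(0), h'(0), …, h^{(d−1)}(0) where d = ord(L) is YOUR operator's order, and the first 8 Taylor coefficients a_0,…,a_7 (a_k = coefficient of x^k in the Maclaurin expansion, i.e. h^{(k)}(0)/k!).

L = 64 + 20·Dx^2 + Dx^4  (order 4).
h: a_k = 2, -48, -4, 128, 4/3, -512/5, -8/45, 4096/105, …
ICs: h(0) = 2, h′(0) = -48, h′′(0) = -8, h′′′(0) = 768.

f: a_k = 0, 2, 0, -4/3, 0, 4/15, 0, -8/315, …
g: a_k = 3, 0, -24, 0, 32, 0, -256/15, 0, …
Weyl lclm of L_f,L_g ⇒ L₀ (ord ≤ 4).
Differentiate: ansatz ord ≤ ord L₀ ⇒ L.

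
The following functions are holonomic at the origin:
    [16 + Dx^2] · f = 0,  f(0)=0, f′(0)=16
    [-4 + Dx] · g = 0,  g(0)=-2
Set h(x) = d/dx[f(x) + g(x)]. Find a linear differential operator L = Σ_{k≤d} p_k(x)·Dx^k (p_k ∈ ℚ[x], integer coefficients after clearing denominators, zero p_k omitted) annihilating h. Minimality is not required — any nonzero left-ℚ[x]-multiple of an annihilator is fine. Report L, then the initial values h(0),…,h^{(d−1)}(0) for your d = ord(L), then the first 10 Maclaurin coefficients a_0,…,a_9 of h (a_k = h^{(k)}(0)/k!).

f: a_k = 0, 16, 0, -128/3, 0, 512/15, 0, -4096/315, 0, 8192/2835, …
g: a_k = -2, -8, -16, -64/3, -64/3, -256/15, -512/45, -2048/315, -1024/315, -4096/2835, …
L₀ := lclm(L_f,L_g); ord L₀ ≤ 2+1.
h=h₀': d/dx-closure on L₀ ⇒ L.
L = 64 - 16·Dx + 4·Dx^2 - Dx^3  (order 3).
h: a_k = 8, -32, -192, -256/3, 256/3, -1024/15, -2048/15, -8192/315, 4096/315, -16384/2835, …
ICs: h(0) = 8, h′(0) = -32, h′′(0) = -384.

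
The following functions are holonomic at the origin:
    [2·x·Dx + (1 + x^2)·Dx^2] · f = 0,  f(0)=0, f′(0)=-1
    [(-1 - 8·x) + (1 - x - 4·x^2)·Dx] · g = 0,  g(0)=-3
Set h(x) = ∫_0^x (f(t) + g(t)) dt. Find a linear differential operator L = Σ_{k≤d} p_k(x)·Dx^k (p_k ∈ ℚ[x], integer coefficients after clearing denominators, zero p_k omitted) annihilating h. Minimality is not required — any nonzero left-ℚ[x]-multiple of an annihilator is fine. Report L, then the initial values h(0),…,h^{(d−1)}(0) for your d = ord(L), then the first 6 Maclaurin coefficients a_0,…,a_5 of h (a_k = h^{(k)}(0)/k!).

L = (10 - 40·x - 478·x^2 - 864·x^3 - 2496·x^4 - 384·x^6)·Dx^2 + (-28 - 246·x - 316·x^2 - 1182·x^3 - 752·x^4 - 2048·x^5 - 48·x^6 - 384·x^7)·Dx^3 + (5 + 8·x + 32·x^2 - 104·x^3 - 197·x^4 - 128·x^5 - 288·x^6 - 16·x^7 - 64·x^8)·Dx^4  (order 4).
h: a_k = 0, -3, -2, -5, -20/3, -87/5, …
ICs: h(0) = 0, h′(0) = -3, h′′(0) = -4, h′′′(0) = -30.

f: a_k = 0, -1, 0, 1/3, 0, -1/5, …
g: a_k = -3, -3, -15, -27, -87, -195, …
f+g: L₀ = lclm(L_f,L_g), ord ≤ 2+1.
h=∫₀ˣh₀: take L = L₀·Dx.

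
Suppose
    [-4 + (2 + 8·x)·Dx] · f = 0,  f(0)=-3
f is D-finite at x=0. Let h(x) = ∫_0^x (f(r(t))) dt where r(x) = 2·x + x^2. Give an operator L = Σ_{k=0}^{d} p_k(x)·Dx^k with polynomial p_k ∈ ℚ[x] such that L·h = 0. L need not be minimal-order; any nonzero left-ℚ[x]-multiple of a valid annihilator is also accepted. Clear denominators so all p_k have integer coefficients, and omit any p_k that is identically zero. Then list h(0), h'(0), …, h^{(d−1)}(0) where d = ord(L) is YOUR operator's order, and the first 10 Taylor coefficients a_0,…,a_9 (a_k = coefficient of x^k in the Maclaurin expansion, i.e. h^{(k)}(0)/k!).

L = (-4 - 4·x)·Dx + (1 + 8·x + 4·x^2)·Dx^2  (order 2).
h: a_k = 0, -3, -6, 6, -18, 342/5, -300, 10116/7, -7434, 40142, …
ICs: h(0) = 0, h′(0) = -3.

f: a_k = -3, -6, 6, -12, 30, -84, 252, -792, 2574, -8580, …
Change of var in L_f (x↦r) gives L₀.
Integrate: L := L₀·Dx.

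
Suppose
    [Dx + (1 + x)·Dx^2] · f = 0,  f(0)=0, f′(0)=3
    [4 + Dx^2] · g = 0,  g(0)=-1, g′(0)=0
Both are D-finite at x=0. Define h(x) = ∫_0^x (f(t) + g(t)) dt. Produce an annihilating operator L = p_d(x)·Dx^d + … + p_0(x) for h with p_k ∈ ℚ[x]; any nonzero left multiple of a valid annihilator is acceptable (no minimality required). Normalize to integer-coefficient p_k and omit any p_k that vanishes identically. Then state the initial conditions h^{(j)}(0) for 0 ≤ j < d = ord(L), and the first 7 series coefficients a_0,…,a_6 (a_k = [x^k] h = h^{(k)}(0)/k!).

L = (20 + 16·x + 8·x^2)·Dx^2 + (12 + 28·x + 24·x^2 + 8·x^3)·Dx^3 + (5 + 4·x + 2·x^2)·Dx^4 + (3 + 7·x + 6·x^2 + 2·x^3)·Dx^5  (order 5).
h: a_k = 0, -1, 3/2, 1/6, 1/4, -17/60, 1/10, …
ICs: h(0) = 0, h′(0) = -1, h′′(0) = 3, h′′′(0) = 1, h′′′′(0) = 6.

f: a_k = 0, 3, -3/2, 1, -3/4, 3/5, -1/2, …
g: a_k = -1, 0, 2, 0, -2/3, 0, 4/45, …
Weyl lclm of L_f,L_g ⇒ L₀ (ord ≤ 4).
Integrate: L := L₀·Dx.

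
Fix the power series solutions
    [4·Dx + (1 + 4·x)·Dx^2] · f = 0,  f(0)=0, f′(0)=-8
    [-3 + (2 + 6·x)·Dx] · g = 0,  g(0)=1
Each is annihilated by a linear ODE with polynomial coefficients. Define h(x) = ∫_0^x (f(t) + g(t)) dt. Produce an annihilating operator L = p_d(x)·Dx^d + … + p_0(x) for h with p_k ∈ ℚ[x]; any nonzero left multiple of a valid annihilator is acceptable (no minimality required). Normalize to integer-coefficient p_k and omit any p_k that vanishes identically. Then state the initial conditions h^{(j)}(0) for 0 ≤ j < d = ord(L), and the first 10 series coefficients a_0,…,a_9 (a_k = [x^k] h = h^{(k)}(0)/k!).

f: a_k = 0, -8, 16, -128/3, 128, -2048/5, 4096/3, -32768/7, 16384, -524288/9, …
g: a_k = 1, 3/2, -9/8, 27/16, -405/128, 1701/256, -15309/1024, 72171/2048, -2814669/32768, 14073345/65536, …
L₀ := lclm(L_f,L_g); ord L₀ ≤ 2+1.
h=∫h₀ ⇒ L = L₀·Dx.
L = (84 + 144·x)·Dx^2 + (101 + 552·x + 720·x^2)·Dx^3 + (10 + 94·x + 288·x^2 + 288·x^3)·Dx^4  (order 4).
h: a_k = 0, 1, -13/4, 119/24, -1967/192, 15979/640, -515783/7680, 4148377/21504, -66603667/114688, 534056243/294912, …
ICs: h(0) = 0, h′(0) = 1, h′′(0) = -13/2, h′′′(0) = 119/4.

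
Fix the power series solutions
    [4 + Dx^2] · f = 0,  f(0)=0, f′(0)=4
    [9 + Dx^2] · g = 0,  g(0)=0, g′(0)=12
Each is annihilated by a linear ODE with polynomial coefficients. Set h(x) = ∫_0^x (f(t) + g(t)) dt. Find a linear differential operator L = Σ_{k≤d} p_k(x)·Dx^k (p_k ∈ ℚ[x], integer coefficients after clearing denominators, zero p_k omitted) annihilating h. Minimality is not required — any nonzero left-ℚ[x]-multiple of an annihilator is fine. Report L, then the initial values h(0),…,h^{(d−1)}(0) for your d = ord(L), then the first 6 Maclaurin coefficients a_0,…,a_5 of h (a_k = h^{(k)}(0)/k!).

f: a_k = 0, 4, 0, -8/3, 0, 8/15, …
g: a_k = 0, 12, 0, -18, 0, 81/10, …
Sum ⇒ L₀ = lclm(L_f,L_g) in ℚ(x)⟨Dx⟩.
h=∫₀ˣh₀: take L = L₀·Dx.
L = 36·Dx + 13·Dx^3 + Dx^5  (order 5).
h: a_k = 0, 0, 8, 0, -31/6, 0, …
ICs: h(0) = 0, h′(0) = 0, h′′(0) = 16, h′′′(0) = 0, h′′′′(0) = -124.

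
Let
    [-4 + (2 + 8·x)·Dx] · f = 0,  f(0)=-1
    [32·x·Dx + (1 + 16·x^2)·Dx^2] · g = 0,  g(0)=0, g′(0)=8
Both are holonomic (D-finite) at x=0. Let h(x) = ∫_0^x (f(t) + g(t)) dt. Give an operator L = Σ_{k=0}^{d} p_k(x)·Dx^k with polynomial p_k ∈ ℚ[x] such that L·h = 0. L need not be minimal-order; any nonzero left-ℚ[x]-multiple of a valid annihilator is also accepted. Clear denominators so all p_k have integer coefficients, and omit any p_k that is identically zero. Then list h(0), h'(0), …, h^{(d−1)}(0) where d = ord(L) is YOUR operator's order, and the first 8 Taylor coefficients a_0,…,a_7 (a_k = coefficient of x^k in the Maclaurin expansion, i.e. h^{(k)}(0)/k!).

f: a_k = -1, -2, 2, -4, 10, -28, 84, -264, …
g: a_k = 0, 8, 0, -128/3, 0, 2048/5, 0, -32768/7, …
Sum ⇒ L₀ = lclm(L_f,L_g) in ℚ(x)⟨Dx⟩.
∫: right-multiply L₀ by Dx.
L = (-32 - 320·x + 1536·x^2 + 3072·x^3)·Dx^2 + (-22 - 128·x + 320·x^2 + 6144·x^3 + 10752·x^4)·Dx^3 + (-1 + 12·x + 96·x^2 + 384·x^3 + 1792·x^4 + 3072·x^5)·Dx^4  (order 4).
h: a_k = 0, -1, 3, 2/3, -35/3, 2, 318/5, 12, …
ICs: h(0) = 0, h′(0) = -1, h′′(0) = 6, h′′′(0) = 4.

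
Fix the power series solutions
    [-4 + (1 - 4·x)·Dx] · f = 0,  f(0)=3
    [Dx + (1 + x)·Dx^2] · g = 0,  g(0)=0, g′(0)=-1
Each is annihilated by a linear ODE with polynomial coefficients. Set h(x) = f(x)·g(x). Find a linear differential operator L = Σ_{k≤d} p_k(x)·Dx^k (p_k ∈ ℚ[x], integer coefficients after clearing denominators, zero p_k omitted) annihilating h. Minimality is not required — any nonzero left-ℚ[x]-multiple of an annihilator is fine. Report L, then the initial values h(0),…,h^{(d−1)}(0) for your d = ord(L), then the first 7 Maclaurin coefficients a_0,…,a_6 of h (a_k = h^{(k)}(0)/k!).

L = 4 + (7 + 12·x)·Dx + (-1 + 3·x + 4·x^2)·Dx^2  (order 2).
h: a_k = 0, -3, -21/2, -43, -685/4, -3428/5, -27419/10, …
ICs: h(0) = 0, h′(0) = -3.

f: a_k = 3, 12, 48, 192, 768, 3072, 12288, …
g: a_k = 0, -1, 1/2, -1/3, 1/4, -1/5, 1/6, …
h₀=f·g: eliminate ⇒ L₀, order ≤ 1·2.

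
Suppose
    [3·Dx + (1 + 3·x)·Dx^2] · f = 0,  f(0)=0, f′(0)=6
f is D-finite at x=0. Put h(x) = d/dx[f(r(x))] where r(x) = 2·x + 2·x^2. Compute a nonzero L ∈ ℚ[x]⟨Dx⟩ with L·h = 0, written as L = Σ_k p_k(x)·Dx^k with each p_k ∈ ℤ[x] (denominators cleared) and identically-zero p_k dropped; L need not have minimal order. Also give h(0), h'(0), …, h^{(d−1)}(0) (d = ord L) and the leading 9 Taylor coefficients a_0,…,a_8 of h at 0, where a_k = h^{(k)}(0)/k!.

f: a_k = 0, 6, -9, 18, -81/2, 486/5, -243, 4374/7, -6561/4, …
f∘r: x↦r, Dx↦Dx/r' in L_f ⇒ L₀.
Derive L from L₀ (diff closure).
L = (4 + 12·x + 12·x^2) + (1 + 8·x + 18·x^2 + 12·x^3)·Dx  (order 1).
h: a_k = 12, -48, 216, -1008, 4752, -22464, 106272, -502848, 2379456, …
ICs: h(0) = 12.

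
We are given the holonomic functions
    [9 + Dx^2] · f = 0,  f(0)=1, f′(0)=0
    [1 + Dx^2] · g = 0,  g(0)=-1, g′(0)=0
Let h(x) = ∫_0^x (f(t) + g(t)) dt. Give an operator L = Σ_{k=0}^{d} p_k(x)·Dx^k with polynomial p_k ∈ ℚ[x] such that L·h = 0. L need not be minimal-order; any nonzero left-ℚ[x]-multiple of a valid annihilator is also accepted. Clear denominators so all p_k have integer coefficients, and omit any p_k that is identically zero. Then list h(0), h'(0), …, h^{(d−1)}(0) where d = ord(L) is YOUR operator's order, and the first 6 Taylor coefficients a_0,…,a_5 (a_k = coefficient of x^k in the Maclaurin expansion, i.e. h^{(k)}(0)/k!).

L = 9·Dx + 10·Dx^3 + Dx^5  (order 5).
h: a_k = 0, 0, 0, -4/3, 0, 2/3, …
ICs: h(0) = 0, h′(0) = 0, h′′(0) = 0, h′′′(0) = -8, h′′′′(0) = 0.

f: a_k = 1, 0, -9/2, 0, 27/8, 0, …
g: a_k = -1, 0, 1/2, 0, -1/24, 0, …
h₀=f+g: left-lcm gives L₀, ord ≤ 4.
∫: right-multiply L₀ by Dx.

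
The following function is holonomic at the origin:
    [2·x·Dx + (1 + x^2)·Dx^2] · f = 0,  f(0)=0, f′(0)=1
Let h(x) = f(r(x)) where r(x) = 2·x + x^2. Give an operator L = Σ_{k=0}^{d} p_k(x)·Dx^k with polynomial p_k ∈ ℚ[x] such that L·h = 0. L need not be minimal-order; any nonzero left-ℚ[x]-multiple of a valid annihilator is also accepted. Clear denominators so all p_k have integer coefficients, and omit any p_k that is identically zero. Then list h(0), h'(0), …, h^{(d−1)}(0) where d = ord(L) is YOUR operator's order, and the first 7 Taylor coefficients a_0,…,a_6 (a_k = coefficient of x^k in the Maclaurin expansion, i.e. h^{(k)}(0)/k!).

f: a_k = 0, 1, 0, -1/3, 0, 1/5, 0, …
Substitute x→r, Dx→(1/r')Dx; clear ⇒ L₀.
L = (-1 + 8·x + 16·x^2 + 12·x^3 + 3·x^4)·Dx + (1 + x + 4·x^2 + 8·x^3 + 5·x^4 + x^5)·Dx^2  (order 2).
h: a_k = 0, 2, 1, -8/3, -4, 22/5, 47/3, …
ICs: h(0) = 0, h′(0) = 2.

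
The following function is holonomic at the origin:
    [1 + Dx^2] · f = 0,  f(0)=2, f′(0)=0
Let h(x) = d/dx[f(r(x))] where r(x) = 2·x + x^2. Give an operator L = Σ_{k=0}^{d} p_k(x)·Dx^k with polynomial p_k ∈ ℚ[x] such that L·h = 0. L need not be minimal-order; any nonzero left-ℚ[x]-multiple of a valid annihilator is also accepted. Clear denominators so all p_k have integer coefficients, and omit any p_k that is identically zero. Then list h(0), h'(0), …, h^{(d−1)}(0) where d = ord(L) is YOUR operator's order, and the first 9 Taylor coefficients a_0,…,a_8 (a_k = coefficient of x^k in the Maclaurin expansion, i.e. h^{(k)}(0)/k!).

f: a_k = 2, 0, -1, 0, 1/12, 0, -1/360, 0, 1/20160, …
Substitute x→r, Dx→(1/r')Dx; clear ⇒ L₀.
h=h₀': d/dx-closure on L₀ ⇒ L.
L = (7 + 16·x + 24·x^2 + 16·x^3 + 4·x^4) + (-3 - 3·x)·Dx + (1 + 2·x + x^2)·Dx^2  (order 2).
h: a_k = 0, -8, -12, 4/3, 40/3, 164/15, 14/15, -1438/315, -124/35, …
ICs: h(0) = 0, h′(0) = -8.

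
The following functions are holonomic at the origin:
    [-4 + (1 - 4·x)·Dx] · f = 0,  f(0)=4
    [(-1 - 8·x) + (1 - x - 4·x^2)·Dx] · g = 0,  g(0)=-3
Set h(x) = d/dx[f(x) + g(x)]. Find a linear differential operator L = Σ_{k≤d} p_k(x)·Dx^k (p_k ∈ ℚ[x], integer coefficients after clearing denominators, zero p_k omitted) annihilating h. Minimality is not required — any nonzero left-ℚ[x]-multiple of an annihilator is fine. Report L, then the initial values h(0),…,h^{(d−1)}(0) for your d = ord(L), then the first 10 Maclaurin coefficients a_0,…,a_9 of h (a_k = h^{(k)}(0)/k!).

f: a_k = 4, 16, 64, 256, 1024, 4096, 16384, 65536, 262144, 1048576, …
g: a_k = -3, -3, -15, -27, -87, -195, -543, -1323, -3495, -8787, …
L₀ := lclm(L_f,L_g); ord L₀ ≤ 1+1.
Derive L from L₀ (diff closure).
L = (264 - 384·x + 6912·x^2 - 6144·x^3 + 6144·x^4) + (-21 - 264·x - 96·x^2 + 4608·x^3 - 5376·x^4 + 6144·x^5)·Dx + (-1 + 41·x - 228·x^2 + 288·x^3 + 256·x^4 - 768·x^5 + 1024·x^6)·Dx^2  (order 2).
h: a_k = 13, 98, 687, 3748, 19505, 95046, 449491, 2069192, 9358101, 41715370, …
ICs: h(0) = 13, h′(0) = 98.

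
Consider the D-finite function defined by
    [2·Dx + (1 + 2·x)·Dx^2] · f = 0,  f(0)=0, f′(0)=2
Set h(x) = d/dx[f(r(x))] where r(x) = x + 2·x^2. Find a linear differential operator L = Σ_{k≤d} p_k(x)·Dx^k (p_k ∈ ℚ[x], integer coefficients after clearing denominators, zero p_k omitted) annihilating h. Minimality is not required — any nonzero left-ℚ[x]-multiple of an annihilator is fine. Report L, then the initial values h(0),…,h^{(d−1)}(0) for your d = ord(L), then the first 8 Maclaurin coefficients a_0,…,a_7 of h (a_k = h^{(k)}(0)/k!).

f: a_k = 0, 2, -2, 8/3, -4, 32/5, -32/3, 128/7, …
Substitute x→r, Dx→(1/r')Dx; clear ⇒ L₀.
Derive L from L₀ (diff closure).
L = (-2 + 8·x + 16·x^2) + (1 + 6·x + 12·x^2 + 16·x^3)·Dx  (order 1).
h: a_k = 2, 4, -16, 16, 32, -128, 128, 256, …
ICs: h(0) = 2.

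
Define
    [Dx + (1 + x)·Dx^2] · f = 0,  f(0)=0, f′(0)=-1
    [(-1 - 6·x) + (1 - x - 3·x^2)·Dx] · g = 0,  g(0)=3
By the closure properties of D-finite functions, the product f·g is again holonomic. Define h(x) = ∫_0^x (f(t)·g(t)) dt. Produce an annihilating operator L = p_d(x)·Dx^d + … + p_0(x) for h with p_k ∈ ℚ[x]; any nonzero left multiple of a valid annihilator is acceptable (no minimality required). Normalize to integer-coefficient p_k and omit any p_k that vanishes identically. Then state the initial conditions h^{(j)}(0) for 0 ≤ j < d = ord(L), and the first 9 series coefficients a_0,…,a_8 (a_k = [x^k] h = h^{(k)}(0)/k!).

L = (7 + 12·x)·Dx + (1 + 15·x + 15·x^2)·Dx^2 + (-1 + 4·x^2 + 3·x^3)·Dx^3  (order 3).
h: a_k = 0, 0, -3/2, -1/2, -23/8, -61/20, -1007/120, -478/35, -34591/1120, …
ICs: h(0) = 0, h′(0) = 0, h′′(0) = -3.

f: a_k = 0, -1, 1/2, -1/3, 1/4, -1/5, 1/6, -1/7, 1/8, …
g: a_k = 3, 3, 12, 21, 57, 120, 291, 651, 1524, …
h₀=f·g: eliminate ⇒ L₀, order ≤ 2·1.
∫: right-multiply L₀ by Dx.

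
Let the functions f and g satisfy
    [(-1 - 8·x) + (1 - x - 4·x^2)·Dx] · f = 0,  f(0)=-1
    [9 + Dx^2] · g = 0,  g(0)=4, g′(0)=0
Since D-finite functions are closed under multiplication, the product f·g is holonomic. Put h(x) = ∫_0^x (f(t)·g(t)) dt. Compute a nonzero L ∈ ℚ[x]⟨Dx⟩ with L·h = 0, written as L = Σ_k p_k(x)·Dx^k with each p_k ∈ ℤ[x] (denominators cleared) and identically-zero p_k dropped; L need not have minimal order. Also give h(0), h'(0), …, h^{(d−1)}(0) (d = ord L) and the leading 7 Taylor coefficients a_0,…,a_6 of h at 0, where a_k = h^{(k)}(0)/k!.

L = (-1 + 9·x + 36·x^2)·Dx + (2 + 16·x)·Dx^2 + (-1 + x + 4·x^2)·Dx^3  (order 3).
h: a_k = 0, -4, -2, -2/3, -9/2, -79/10, -223/12, …
ICs: h(0) = 0, h′(0) = -4, h′′(0) = -4.

f: a_k = -1, -1, -5, -9, -29, -65, -181, …
g: a_k = 4, 0, -18, 0, 27/2, 0, -81/20, …
L₀ := L_f ⊗_s L_g (sym. prod.), ord ≤ 2.
Integrate: L := L₀·Dx.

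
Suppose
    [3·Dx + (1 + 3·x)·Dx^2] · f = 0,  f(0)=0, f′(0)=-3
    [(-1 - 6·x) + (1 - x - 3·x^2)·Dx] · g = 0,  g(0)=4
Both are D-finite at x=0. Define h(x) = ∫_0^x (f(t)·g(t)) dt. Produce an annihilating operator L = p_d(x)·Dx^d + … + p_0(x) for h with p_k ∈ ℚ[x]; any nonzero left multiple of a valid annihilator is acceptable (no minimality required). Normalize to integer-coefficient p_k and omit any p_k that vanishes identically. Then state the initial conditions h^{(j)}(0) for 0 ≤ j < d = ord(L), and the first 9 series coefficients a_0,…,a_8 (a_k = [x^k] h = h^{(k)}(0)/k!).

f: a_k = 0, -3, 9/2, -9, 81/4, -243/5, 243/2, -2187/7, 6561/8, …
g: a_k = 4, 4, 16, 28, 76, 160, 388, 868, 2032, …
h₀=f·g: eliminate ⇒ L₀, order ≤ 2·1.
h=∫h₀ ⇒ L = L₀·Dx.
L = (9 + 36·x)·Dx + (-1 + 21·x + 45·x^2)·Dx^2 + (-1 - 2·x + 6·x^2 + 9·x^3)·Dx^3  (order 3).
h: a_k = 0, 0, -6, 2, -33/2, 33/5, -599/10, 1128/35, -73581/280, …
ICs: h(0) = 0, h′(0) = 0, h′′(0) = -12.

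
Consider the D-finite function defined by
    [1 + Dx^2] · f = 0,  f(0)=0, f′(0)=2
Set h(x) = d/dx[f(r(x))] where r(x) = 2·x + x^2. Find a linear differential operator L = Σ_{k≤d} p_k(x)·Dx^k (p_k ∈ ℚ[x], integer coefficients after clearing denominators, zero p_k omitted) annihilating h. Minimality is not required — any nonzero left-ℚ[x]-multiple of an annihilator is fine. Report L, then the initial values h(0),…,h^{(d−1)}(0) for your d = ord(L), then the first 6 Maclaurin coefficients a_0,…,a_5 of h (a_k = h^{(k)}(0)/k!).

f: a_k = 0, 2, 0, -1/3, 0, 1/60, …
Substitute x→r, Dx→(1/r')Dx; clear ⇒ L₀.
h=h₀': d/dx-closure on L₀ ⇒ L.
L = (7 + 16·x + 24·x^2 + 16·x^3 + 4·x^4) + (-3 - 3·x)·Dx + (1 + 2·x + x^2)·Dx^2  (order 2).
h: a_k = 4, 4, -8, -16, -22/3, 6, …
ICs: h(0) = 4, h′(0) = 4.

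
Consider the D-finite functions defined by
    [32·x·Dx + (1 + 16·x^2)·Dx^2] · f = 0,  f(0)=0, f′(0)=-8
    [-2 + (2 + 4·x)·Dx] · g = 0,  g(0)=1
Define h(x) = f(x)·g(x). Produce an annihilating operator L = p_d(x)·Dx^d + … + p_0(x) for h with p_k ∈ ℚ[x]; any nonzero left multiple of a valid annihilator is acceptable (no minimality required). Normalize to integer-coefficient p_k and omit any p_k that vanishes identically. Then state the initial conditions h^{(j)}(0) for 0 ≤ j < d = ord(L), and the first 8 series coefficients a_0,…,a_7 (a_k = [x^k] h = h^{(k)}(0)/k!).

L = (3 - 32·x - 16·x^2) + (-2 + 28·x + 96·x^2 + 64·x^3)·Dx + (1 + 4·x + 20·x^2 + 64·x^3 + 64·x^4)·Dx^2  (order 2).
h: a_k = 0, -8, -8, 140/3, 116/3, -6389/15, -5929/15, 1022653/210, …
ICs: h(0) = 0, h′(0) = -8.

f: a_k = 0, -8, 0, 128/3, 0, -2048/5, 0, 32768/7, …
g: a_k = 1, 1, -1/2, 1/2, -5/8, 7/8, -21/16, 33/16, …
h₀=f·g: eliminate ⇒ L₀, order ≤ 2·1.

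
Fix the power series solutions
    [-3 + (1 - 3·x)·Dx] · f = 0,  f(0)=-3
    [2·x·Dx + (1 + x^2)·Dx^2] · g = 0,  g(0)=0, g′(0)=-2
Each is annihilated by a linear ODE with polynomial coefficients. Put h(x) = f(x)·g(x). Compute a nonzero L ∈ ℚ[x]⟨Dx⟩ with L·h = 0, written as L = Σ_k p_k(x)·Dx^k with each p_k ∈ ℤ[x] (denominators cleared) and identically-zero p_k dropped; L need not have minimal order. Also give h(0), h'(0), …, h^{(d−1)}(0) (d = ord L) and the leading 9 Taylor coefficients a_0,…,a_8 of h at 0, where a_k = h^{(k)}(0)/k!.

f: a_k = -3, -9, -27, -81, -243, -729, -2187, -6561, -19683, …
g: a_k = 0, -2, 0, 2/3, 0, -2/5, 0, 2/7, 0, …
L₀ := L_f ⊗_s L_g (sym. prod.), ord ≤ 2.
L = 6·x + (6 - 2·x + 12·x^2)·Dx + (-1 + 3·x - x^2 + 3·x^3)·Dx^2  (order 2).
h: a_k = 0, 6, 18, 52, 156, 2346/5, 7038/5, 147768/35, 443304/35, …
ICs: h(0) = 0, h′(0) = 6.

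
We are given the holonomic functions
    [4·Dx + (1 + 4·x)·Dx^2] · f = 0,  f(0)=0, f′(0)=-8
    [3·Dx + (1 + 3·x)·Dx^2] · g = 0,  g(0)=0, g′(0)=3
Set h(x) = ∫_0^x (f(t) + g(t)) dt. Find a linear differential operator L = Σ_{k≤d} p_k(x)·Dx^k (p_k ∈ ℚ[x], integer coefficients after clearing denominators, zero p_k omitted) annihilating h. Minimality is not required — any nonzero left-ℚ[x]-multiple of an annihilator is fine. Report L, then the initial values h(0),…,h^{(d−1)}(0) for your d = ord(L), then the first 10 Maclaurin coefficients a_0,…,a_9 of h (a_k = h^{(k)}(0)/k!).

L = 24·Dx^2 + (14 + 48·x)·Dx^3 + (1 + 7·x + 12·x^2)·Dx^4  (order 4).
h: a_k = 0, 0, -5/2, 23/6, -101/12, 431/20, -361/6, 7463/42, -30581/56, 124511/72, …
ICs: h(0) = 0, h′(0) = 0, h′′(0) = -5, h′′′(0) = 23.

f: a_k = 0, -8, 16, -128/3, 128, -2048/5, 4096/3, -32768/7, 16384, -524288/9, …
g: a_k = 0, 3, -9/2, 9, -81/4, 243/5, -243/2, 2187/7, -6561/8, 2187, …
L₀ := lclm(L_f,L_g); ord L₀ ≤ 2+2.
h=∫h₀ ⇒ L = L₀·Dx.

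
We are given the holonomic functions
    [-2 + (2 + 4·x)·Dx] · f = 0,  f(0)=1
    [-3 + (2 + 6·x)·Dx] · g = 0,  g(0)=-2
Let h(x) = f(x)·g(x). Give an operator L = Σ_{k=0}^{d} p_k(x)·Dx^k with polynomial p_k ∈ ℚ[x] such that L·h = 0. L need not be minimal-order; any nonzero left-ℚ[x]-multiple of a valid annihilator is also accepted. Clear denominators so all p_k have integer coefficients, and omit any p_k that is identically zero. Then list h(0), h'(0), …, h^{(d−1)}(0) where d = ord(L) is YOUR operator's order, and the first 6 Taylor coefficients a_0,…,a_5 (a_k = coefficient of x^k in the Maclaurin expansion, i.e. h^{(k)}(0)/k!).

f: a_k = 1, 1, -1/2, 1/2, -5/8, 7/8, …
g: a_k = -2, -3, 9/4, -27/8, 405/64, -1701/128, …
Product ⇒ symmetric product L₀, ord ≤ 1.
L = (-5 - 12·x) + (2 + 10·x + 12·x^2)·Dx  (order 1).
h: a_k = -2, -5, 1/4, -5/8, 101/64, -515/128, …
ICs: h(0) = -2.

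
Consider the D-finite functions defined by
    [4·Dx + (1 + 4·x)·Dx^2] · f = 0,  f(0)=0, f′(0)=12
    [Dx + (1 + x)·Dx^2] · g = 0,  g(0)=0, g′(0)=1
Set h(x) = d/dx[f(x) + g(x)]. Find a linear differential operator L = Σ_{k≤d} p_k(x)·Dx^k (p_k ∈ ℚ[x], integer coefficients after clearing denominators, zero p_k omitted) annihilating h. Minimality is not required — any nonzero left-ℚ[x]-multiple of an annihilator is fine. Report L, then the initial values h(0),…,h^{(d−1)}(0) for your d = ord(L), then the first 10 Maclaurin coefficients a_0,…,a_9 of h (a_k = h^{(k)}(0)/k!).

f: a_k = 0, 12, -24, 64, -192, 3072/5, -2048, 49152/7, -24576, 262144/3, …
g: a_k = 0, 1, -1/2, 1/3, -1/4, 1/5, -1/6, 1/7, -1/8, 1/9, …
Weyl lclm of L_f,L_g ⇒ L₀ (ord ≤ 4).
h=h₀': d/dx-closure on L₀ ⇒ L.
L = 8 + (10 + 16·x)·Dx + (1 + 5·x + 4·x^2)·Dx^2  (order 2).
h: a_k = 13, -49, 193, -769, 3073, -12289, 49153, -196609, 786433, -3145729, …
ICs: h(0) = 13, h′(0) = -49.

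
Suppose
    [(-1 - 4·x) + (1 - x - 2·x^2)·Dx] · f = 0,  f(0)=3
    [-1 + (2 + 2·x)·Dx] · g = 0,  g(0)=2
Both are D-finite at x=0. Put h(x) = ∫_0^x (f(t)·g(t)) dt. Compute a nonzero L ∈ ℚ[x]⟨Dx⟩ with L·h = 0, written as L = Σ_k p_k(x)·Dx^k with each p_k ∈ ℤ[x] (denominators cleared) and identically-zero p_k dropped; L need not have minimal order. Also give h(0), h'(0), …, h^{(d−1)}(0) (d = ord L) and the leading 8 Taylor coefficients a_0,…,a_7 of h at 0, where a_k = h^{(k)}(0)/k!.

f: a_k = 3, 3, 9, 15, 33, 63, 129, 255, …
g: a_k = 2, 1, -1/4, 1/8, -5/64, 7/128, -21/512, 33/1024, …
Product ⇒ symmetric product L₀, ord ≤ 1.
Integrate: L := L₀·Dx.
L = (3 + 6·x)·Dx + (-2 + 2·x + 4·x^2)·Dx^2  (order 2).
h: a_k = 0, 6, 9/2, 27/4, 309/32, 5049/320, 6669/256, 160749/3584, …
ICs: h(0) = 0, h′(0) = 6.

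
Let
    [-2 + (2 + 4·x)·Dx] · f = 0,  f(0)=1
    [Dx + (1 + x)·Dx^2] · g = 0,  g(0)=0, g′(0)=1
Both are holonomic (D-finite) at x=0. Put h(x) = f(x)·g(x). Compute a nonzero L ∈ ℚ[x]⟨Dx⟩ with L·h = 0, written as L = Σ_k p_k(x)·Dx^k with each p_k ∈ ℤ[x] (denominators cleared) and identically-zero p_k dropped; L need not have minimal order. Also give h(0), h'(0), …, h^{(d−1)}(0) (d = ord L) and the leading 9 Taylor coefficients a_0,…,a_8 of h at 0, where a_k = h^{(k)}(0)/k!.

f: a_k = 1, 1, -1/2, 1/2, -5/8, 7/8, -21/16, 33/16, -429/128, …
g: a_k = 0, 1, -1/2, 1/3, -1/4, 1/5, -1/6, 1/7, -1/8, …
h₀=f·g: eliminate ⇒ L₀, order ≤ 1·2.
L = (2 + x) + (-1 - 2·x)·Dx + (1 + 5·x + 8·x^2 + 4·x^3)·Dx^2  (order 2).
h: a_k = 0, 1, 1/2, -2/3, 5/6, -131/120, 121/80, -309/140, 943/280, …
ICs: h(0) = 0, h′(0) = 1.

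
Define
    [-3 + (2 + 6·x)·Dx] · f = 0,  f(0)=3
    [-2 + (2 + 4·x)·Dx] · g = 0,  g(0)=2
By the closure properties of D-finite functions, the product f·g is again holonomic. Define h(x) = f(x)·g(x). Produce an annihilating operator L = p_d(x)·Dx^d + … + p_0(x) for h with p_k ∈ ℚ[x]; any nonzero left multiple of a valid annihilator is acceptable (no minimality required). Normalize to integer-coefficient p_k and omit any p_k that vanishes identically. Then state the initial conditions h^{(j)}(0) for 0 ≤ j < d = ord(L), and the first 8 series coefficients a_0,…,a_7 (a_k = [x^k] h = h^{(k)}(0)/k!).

f: a_k = 3, 9/2, -27/8, 81/16, -1215/128, 5103/256, -45927/1024, 216513/2048, …
g: a_k = 2, 2, -1, 1, -5/4, 7/4, -21/8, 33/8, …
Product ⇒ symmetric product L₀, ord ≤ 1.
L = (-5 - 12·x) + (2 + 10·x + 12·x^2)·Dx  (order 1).
h: a_k = 6, 15, -3/4, 15/8, -303/64, 1545/128, -15903/512, 82575/1024, …
ICs: h(0) = 6.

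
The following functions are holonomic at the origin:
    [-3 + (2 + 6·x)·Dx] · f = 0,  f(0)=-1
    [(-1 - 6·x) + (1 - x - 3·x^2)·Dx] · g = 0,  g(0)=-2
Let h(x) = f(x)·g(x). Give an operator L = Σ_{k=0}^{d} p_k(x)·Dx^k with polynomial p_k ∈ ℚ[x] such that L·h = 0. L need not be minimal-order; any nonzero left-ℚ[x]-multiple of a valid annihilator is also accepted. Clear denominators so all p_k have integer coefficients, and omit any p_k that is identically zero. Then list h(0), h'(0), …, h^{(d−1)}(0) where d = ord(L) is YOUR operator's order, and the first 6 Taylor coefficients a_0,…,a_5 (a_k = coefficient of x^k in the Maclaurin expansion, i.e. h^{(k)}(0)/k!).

f: a_k = -1, -3/2, 9/8, -27/16, 405/128, -1701/256, …
g: a_k = -2, -2, -8, -14, -38, -80, …
Sym-product of L_f,L_g gives L₀ (≤ ord 1).
L = (5 + 15·x + 27·x^2) + (-2 - 4·x + 12·x^2 + 18·x^3)·Dx  (order 1).
h: a_k = 2, 5, 35/4, 217/8, 3011/64, 18139/128, …
ICs: h(0) = 2.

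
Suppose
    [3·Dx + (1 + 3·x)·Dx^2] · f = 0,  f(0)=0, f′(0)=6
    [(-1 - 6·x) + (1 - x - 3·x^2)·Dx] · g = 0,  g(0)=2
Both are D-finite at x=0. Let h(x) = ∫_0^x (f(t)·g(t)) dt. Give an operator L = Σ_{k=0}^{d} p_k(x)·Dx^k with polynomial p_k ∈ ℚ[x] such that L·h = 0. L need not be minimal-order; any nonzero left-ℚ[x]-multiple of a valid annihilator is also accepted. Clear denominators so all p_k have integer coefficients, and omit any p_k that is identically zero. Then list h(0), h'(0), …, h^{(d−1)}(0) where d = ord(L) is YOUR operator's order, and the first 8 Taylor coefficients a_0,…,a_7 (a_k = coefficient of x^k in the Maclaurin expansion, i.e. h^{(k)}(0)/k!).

L = (9 + 36·x)·Dx + (-1 + 21·x + 45·x^2)·Dx^2 + (-1 - 2·x + 6·x^2 + 9·x^3)·Dx^3  (order 3).
h: a_k = 0, 0, 6, -2, 33/2, -33/5, 599/10, -1128/35, …
ICs: h(0) = 0, h′(0) = 0, h′′(0) = 12.

f: a_k = 0, 6, -9, 18, -81/2, 486/5, -243, 4374/7, …
g: a_k = 2, 2, 8, 14, 38, 80, 194, 434, …
Sym-product of L_f,L_g gives L₀ (≤ ord 2).
Integrate: L := L₀·Dx.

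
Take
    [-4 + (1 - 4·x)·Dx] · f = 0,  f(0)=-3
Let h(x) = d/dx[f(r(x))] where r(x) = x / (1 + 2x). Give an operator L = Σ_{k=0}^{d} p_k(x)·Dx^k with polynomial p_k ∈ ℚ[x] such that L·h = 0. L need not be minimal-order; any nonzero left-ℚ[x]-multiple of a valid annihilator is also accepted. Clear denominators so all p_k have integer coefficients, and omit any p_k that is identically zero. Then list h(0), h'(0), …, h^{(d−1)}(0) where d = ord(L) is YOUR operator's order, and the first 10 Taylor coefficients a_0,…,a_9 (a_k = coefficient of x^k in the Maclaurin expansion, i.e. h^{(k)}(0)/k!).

L = 4 + (-1 + 2·x)·Dx  (order 1).
h: a_k = -12, -48, -144, -384, -960, -2304, -5376, -12288, -27648, -61440, …
ICs: h(0) = -12.

f: a_k = -3, -12, -48, -192, -768, -3072, -12288, -49152, -196608, -786432, …
Substitute x→r, Dx→(1/r')Dx; clear ⇒ L₀.
h=h₀': d/dx-closure on L₀ ⇒ L.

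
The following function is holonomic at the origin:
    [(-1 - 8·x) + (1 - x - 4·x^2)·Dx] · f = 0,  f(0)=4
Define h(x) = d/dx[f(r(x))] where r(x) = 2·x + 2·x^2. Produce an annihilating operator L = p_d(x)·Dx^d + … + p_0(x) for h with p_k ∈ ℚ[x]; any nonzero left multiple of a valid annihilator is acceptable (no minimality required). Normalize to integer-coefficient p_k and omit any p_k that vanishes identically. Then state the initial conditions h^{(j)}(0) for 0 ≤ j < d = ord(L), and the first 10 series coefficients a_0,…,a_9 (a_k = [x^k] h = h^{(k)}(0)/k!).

L = (22 + 204·x + 1260·x^2 + 4672·x^3 + 8736·x^4 + 7680·x^5 + 2560·x^6) + (-1 - 16·x + 6·x^2 + 420·x^3 + 1520·x^4 + 2400·x^5 + 1792·x^6 + 512·x^7)·Dx  (order 1).
h: a_k = 8, 176, 1344, 11200, 83040, 596160, 4161024, 28428800, 191270016, 1270808320, …
ICs: h(0) = 8.

f: a_k = 4, 4, 20, 36, 116, 260, 724, 1764, 4660, 11716, …
f∘r: x↦r, Dx↦Dx/r' in L_f ⇒ L₀.
Derive L from L₀ (diff closure).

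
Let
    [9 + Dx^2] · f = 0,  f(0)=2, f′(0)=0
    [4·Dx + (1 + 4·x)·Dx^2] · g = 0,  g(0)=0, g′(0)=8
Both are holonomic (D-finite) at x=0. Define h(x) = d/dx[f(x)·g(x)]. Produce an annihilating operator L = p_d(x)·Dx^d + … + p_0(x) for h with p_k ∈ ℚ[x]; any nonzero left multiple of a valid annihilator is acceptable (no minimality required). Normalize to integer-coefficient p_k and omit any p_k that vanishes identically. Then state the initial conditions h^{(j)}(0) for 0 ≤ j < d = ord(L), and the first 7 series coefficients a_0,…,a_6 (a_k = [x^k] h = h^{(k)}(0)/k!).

f: a_k = 2, 0, -9, 0, 27/4, 0, -81/40, …
g: a_k = 0, 8, -16, 128/3, -128, 2048/5, -4096/3, …
Sym-product of L_f,L_g gives L₀ (≤ ord 4).
Derive L from L₀ (diff closure).
L = (-153603 - 635688·x - 3184272·x^2 - 4292352·x^3 + 12503808·x^4 + 40310784·x^5 + 26873856·x^6) + (-47736 - 304992·x - 311040·x^2 + 2073600·x^3 + 7464960·x^4 + 5971968·x^5)·Dx + (-19110 - 88272·x - 352800·x^2 + 41472·x^3 + 3773952·x^4 + 8957952·x^5 + 5971968·x^6)·Dx^2 + (-5304 - 33888·x - 34560·x^2 + 230400·x^3 + 829440·x^4 + 663552·x^5)·Dx^3 + (-227 - 1960·x + 112·x^2 + 57600·x^3 + 264960·x^4 + 497664·x^5 + 331776·x^6)·Dx^4  (order 4).
h: a_k = 16, -64, 40, -448, 2446, -10120, 208169/5, …
ICs: h(0) = 16, h′(0) = -64, h′′(0) = 80, h′′′(0) = -2688.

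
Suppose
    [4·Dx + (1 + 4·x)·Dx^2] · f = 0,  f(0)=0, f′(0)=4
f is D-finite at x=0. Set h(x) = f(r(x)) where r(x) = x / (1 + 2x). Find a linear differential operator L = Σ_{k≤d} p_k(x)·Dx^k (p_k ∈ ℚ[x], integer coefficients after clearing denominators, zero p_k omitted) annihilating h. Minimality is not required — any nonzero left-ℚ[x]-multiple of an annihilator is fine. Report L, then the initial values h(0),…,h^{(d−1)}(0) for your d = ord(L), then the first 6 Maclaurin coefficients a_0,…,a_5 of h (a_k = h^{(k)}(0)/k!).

f: a_k = 0, 4, -8, 64/3, -64, 1024/5, …
Substitute x→r, Dx→(1/r')Dx; clear ⇒ L₀.
L = (8 + 24·x)·Dx + (1 + 8·x + 12·x^2)·Dx^2  (order 2).
h: a_k = 0, 4, -16, 208/3, -320, 7744/5, …
ICs: h(0) = 0, h′(0) = 4.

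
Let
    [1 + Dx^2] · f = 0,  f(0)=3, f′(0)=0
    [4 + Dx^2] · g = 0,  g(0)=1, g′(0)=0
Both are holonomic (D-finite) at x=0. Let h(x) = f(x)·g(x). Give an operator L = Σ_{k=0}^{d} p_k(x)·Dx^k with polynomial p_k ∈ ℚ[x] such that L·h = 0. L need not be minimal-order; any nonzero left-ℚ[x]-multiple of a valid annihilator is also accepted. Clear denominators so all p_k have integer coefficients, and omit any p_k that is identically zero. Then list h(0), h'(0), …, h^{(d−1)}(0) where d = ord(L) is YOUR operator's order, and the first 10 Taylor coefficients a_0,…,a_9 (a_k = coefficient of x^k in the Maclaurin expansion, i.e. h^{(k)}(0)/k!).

L = 9 + 10·Dx^2 + Dx^4  (order 4).
h: a_k = 3, 0, -15/2, 0, 41/8, 0, -73/48, 0, 3281/13440, 0, …
ICs: h(0) = 3, h′(0) = 0, h′′(0) = -15, h′′′(0) = 0.

f: a_k = 3, 0, -3/2, 0, 1/8, 0, -1/240, 0, 1/13440, 0, …
g: a_k = 1, 0, -2, 0, 2/3, 0, -4/45, 0, 2/315, 0, …
Sym-product of L_f,L_g gives L₀ (≤ ord 4).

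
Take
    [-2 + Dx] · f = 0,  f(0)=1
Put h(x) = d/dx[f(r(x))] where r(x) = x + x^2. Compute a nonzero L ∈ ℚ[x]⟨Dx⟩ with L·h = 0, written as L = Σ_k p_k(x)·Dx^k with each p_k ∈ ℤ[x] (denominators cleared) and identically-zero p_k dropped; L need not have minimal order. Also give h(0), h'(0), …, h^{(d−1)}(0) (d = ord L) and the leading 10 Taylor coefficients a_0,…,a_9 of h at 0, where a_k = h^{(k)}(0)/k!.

f: a_k = 1, 2, 2, 4/3, 2/3, 4/15, 4/45, 8/315, 2/315, 4/2835, …
L₀ from L_f via x↦r, Dx↦r'^{-1}Dx.
Differentiate: ansatz ord ≤ ord L₀ ⇒ L.
L = (4 + 8·x + 8·x^2) + (-1 - 2·x)·Dx  (order 1).
h: a_k = 2, 8, 16, 80/3, 104/3, 608/15, 1856/45, 12224/315, 2096/63, 75968/2835, …
ICs: h(0) = 2.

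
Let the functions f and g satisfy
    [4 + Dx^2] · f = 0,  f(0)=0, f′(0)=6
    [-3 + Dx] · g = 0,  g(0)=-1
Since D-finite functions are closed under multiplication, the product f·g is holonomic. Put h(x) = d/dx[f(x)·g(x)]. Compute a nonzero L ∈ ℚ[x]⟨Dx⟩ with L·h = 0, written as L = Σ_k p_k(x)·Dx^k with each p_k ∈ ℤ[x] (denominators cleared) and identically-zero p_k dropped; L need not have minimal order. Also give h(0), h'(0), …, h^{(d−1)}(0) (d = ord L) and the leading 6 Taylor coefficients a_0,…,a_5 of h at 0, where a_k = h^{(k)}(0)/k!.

f: a_k = 0, 6, 0, -4, 0, 4/5, …
g: a_k = -1, -3, -9/2, -9/2, -27/8, -81/40, …
f·g: L₀ = L_f ⊗_s L_g, ord ≤ 2·1.
Differentiate: ansatz ord ≤ ord L₀ ⇒ L.
L = 13 - 6·Dx + Dx^2  (order 2).
h: a_k = -6, -36, -69, -60, -61/4, 207/10, …
ICs: h(0) = -6, h′(0) = -36.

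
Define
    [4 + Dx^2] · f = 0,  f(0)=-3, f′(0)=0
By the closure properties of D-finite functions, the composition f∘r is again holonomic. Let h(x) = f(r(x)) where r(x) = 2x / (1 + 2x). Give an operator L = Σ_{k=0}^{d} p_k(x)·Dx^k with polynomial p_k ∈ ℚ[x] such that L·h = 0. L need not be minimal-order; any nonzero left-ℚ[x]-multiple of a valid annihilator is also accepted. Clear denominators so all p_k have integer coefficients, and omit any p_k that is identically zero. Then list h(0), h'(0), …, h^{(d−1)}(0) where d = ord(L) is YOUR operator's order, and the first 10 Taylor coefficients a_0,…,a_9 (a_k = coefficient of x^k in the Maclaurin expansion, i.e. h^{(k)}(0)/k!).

f: a_k = -3, 0, 6, 0, -2, 0, 4/15, 0, -2/105, 0, …
Substitute x→r, Dx→(1/r')Dx; clear ⇒ L₀.
L = 16 + (4 + 24·x + 48·x^2 + 32·x^3)·Dx + (1 + 8·x + 24·x^2 + 32·x^3 + 16·x^4)·Dx^2  (order 2).
h: a_k = -3, 0, 24, -96, 256, -512, 9856/15, 1536/5, -602624/105, 2646016/105, …
ICs: h(0) = -3, h′(0) = 0.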